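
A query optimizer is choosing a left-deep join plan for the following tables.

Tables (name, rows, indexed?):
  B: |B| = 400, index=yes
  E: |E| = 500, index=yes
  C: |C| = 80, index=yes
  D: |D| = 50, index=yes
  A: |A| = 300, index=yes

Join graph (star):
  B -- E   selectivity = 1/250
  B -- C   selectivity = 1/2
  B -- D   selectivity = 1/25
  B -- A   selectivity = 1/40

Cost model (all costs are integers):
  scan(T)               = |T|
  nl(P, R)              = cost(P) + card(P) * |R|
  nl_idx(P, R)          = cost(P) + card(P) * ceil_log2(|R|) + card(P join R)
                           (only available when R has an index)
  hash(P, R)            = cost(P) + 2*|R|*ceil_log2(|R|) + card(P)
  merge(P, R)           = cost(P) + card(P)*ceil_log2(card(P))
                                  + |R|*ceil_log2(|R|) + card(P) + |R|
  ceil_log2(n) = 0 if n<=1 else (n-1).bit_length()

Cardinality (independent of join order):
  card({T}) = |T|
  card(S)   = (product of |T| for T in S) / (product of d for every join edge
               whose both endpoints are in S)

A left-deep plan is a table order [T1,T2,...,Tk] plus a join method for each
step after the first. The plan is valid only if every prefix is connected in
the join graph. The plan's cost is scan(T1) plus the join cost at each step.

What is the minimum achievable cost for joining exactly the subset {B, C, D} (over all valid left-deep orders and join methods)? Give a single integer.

Selinger DP over subsets of {B,C,D}:
  {B}: scan cost=400, card=400
  {C}: scan cost=80, card=80
  {D}: scan cost=50, card=50
  {BC}: card=16000; try (C,hash)→1920, (B,merge)→4720, (C,merge)→5040, (B,hash)→7360, (B,nl_idx)→16800, (C,nl_idx)→19200 …(+2); best=1920 via (C,hash)
  {BD}: card=800; try (B,nl_idx)→1300, (D,hash)→1400, (D,nl_idx)→3600, (B,merge)→4400, (D,merge)→4750, (B,hash)→7300 …(+2); best=1300 via (B,nl_idx)
  {BCD}: card=32000; try (C,hash)→3220, (C,merge)→10740, (D,hash)→18520, (C,nl_idx)→38900, (C,nl)→65300, (D,nl_idx)→129920 …(+2); best=3220 via (C,hash)

3220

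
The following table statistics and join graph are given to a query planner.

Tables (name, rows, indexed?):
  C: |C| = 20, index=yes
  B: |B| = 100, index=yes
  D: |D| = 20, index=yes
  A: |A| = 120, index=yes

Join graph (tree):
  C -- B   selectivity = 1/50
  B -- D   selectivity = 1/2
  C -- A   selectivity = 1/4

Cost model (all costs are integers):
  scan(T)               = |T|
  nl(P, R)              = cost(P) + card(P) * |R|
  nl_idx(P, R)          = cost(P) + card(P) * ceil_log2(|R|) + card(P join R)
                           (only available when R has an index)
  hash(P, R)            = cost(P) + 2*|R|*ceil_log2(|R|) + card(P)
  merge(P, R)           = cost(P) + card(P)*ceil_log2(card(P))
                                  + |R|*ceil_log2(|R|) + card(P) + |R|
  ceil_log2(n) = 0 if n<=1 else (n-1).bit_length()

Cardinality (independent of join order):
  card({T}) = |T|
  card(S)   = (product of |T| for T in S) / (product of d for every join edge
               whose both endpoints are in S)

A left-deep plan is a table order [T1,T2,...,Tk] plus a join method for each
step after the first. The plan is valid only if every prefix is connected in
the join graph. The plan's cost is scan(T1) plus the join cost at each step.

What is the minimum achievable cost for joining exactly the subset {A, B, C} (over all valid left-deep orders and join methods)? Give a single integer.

1440

Selinger DP over subsets of {A,B,C}:
  {C}: scan cost=20, card=20
  {B}: scan cost=100, card=100
  {A}: scan cost=120, card=120
  {BC}: card=40; try (B,nl_idx)→200, (C,hash)→400, (C,nl_idx)→640, (B,merge)→940, (C,merge)→1020, (B,hash)→1440 …(+2); best=200 via (B,nl_idx)
  {AC}: card=600; try (C,hash)→440, (A,nl_idx)→760, (A,merge)→1100, (C,merge)→1200, (C,nl_idx)→1320, (A,hash)→1720 …(+2); best=440 via (C,hash)
  {ABC}: card=1200; try (A,merge)→1440, (A,nl_idx)→1680, (A,hash)→1920, (B,hash)→2440, (A,nl)→5000, (B,nl_idx)→5840 …(+2); best=1440 via (A,merge)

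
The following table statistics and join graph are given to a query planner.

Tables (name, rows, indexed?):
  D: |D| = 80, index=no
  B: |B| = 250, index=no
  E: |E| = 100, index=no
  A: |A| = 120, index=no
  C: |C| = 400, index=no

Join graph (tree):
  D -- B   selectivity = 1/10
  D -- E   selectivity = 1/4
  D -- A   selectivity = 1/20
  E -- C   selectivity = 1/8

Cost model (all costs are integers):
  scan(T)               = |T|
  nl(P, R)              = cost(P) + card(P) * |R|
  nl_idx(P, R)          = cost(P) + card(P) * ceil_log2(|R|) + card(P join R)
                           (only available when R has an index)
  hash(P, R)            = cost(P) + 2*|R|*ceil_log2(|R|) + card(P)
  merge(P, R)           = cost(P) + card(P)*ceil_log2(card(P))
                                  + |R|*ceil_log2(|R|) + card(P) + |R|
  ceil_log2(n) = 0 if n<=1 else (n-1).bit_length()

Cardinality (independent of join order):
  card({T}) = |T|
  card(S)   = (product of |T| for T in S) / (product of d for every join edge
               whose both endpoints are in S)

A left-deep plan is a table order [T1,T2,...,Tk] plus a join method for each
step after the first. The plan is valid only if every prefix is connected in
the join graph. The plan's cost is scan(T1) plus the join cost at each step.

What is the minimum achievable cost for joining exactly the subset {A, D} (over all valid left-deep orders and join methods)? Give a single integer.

1360

Selinger DP over subsets of {A,D}:
  {D}: scan cost=80, card=80
  {A}: scan cost=120, card=120
  {AD}: card=480; try (D,hash)→1360, (A,merge)→1680, (D,merge)→1720, (A,hash)→1840, (A,nl)→9680, (D,nl)→9720; best=1360 via (D,hash)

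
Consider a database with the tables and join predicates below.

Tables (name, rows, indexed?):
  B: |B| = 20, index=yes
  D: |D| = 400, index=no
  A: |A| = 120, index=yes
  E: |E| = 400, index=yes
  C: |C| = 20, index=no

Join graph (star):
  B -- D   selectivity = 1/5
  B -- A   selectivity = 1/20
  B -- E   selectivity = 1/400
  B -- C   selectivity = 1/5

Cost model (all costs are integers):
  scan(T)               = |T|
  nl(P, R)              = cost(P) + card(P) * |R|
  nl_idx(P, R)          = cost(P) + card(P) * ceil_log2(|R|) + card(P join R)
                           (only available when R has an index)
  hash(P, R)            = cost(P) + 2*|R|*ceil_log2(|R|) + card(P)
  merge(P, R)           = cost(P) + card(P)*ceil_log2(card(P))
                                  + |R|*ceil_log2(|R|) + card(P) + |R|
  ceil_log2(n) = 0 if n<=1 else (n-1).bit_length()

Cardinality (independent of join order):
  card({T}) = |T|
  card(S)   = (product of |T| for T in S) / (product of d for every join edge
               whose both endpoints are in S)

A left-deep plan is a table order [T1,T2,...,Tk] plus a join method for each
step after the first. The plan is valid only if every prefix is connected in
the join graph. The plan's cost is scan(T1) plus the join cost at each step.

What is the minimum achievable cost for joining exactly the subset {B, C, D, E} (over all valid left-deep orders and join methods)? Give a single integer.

Selinger DP over subsets of {B,C,D,E}:
  {B}: scan cost=20, card=20
  {D}: scan cost=400, card=400
  {E}: scan cost=400, card=400
  {C}: scan cost=20, card=20
  {BD}: card=1600; try (B,hash)→1000, (B,nl_idx)→4000, (D,merge)→4140, (B,merge)→4520, (D,hash)→7240, (D,nl)→8020 …(+1); best=1000 via (B,hash)
  {BE}: card=20; try (E,nl_idx)→220, (B,hash)→1000, (B,nl_idx)→2420, (E,merge)→4140, (B,merge)→4520, (E,hash)→7240 …(+2); best=220 via (E,nl_idx)
  {BC}: card=80; try (B,nl_idx)→200, (C,hash)→240, (B,hash)→240, (C,merge)→260, (B,merge)→260, (C,nl)→420 …(+1); best=200 via (B,nl_idx)
  {BDE}: card=1600; try (D,merge)→4340, (D,hash)→7440, (D,nl)→8220, (E,hash)→9800, (E,nl_idx)→17000, (E,merge)→24200 …(+1); best=4340 via (D,merge)
  {BCD}: card=6400; try (C,hash)→2800, (D,merge)→4840, (D,hash)→7480, (C,merge)→20320, (D,nl)→32200, (C,nl)→33000; best=2800 via (C,hash)
  {BCE}: card=80; try (C,hash)→440, (C,merge)→460, (C,nl)→620, (E,nl_idx)→1000, (E,merge)→4840, (E,hash)→7480 …(+1); best=440 via (C,hash)
  {BCDE}: card=6400; try (D,merge)→5080, (C,hash)→6140, (D,hash)→7720, (E,hash)→16400, (C,merge)→23660, (D,nl)→32440 …(+4); best=5080 via (D,merge)

5080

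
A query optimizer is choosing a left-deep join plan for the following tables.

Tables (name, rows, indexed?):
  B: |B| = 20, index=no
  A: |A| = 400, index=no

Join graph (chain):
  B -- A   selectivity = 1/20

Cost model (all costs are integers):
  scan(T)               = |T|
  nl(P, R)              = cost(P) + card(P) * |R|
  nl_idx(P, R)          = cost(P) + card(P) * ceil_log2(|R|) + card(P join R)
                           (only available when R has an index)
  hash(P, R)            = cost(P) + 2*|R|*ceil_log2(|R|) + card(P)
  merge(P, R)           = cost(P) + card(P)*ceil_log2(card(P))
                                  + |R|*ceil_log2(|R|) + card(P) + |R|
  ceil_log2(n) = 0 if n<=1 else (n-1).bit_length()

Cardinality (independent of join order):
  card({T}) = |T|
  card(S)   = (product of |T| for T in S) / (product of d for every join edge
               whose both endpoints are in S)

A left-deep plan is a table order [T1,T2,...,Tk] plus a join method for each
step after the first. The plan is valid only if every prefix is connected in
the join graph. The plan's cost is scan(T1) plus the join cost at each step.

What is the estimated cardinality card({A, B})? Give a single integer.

Tables in S: A(400), B(20)
Edges inside S: B-A(d=20)
numerator = 400 * 20 = 8000
denominator = 20 = 20
card(S) = 8000 / 20 = 400

400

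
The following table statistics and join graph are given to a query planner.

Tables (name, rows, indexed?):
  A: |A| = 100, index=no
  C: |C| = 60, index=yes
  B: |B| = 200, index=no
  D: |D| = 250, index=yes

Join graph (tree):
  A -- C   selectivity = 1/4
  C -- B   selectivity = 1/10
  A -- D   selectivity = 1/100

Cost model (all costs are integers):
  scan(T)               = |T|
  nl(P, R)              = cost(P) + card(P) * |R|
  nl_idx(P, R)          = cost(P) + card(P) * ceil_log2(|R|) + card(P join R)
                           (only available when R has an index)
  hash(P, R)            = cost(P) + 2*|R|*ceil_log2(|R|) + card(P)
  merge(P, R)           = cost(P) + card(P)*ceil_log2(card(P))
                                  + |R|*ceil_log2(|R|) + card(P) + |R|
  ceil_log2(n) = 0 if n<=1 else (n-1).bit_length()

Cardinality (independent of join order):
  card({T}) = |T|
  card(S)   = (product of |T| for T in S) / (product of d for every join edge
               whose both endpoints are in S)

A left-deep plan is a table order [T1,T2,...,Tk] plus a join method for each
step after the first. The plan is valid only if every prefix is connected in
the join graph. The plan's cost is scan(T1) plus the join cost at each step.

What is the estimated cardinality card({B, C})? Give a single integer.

1200

Tables in S: B(200), C(60)
Edges inside S: C-B(d=10)
numerator = 200 * 60 = 12000
denominator = 10 = 10
card(S) = 12000 / 10 = 1200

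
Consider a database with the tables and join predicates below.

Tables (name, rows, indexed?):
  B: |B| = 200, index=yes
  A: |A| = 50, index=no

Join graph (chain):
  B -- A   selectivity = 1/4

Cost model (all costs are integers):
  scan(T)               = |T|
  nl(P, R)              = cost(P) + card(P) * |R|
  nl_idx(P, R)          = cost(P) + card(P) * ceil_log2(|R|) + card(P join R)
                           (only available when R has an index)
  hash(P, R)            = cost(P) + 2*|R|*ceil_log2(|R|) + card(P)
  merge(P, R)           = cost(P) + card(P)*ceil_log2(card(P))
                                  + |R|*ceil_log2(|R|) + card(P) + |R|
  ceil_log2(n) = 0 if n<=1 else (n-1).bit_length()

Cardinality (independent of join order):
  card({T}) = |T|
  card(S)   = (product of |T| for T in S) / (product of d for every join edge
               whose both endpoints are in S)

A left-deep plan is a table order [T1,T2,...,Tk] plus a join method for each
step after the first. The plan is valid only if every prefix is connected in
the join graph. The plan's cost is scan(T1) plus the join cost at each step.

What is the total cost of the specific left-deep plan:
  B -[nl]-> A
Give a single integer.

step 1: scan B: cost=200, card=200
step 2: join A via nl
    card(P join A) = 200*50/(4) = 2500
    cost = 200 + 200*50 = 10200

10200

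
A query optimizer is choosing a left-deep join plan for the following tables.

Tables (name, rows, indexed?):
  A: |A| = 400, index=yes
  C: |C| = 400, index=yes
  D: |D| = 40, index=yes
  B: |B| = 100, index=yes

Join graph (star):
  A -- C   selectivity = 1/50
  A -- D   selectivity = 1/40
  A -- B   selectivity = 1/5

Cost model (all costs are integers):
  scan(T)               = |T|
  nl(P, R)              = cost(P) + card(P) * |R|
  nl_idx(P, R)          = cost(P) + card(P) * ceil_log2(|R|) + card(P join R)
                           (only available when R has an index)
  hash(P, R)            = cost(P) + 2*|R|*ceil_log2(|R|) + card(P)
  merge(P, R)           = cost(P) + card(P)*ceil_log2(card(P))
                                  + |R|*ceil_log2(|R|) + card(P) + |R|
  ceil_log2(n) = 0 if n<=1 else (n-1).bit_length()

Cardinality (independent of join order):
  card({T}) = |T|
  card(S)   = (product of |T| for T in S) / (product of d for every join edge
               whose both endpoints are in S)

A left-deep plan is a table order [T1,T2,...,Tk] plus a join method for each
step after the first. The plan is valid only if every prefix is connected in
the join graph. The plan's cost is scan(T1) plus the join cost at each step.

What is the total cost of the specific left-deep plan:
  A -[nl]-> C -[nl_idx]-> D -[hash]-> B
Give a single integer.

step 1: scan A: cost=400, card=400
step 2: join C via nl
    card(P join C) = 400*400/(50) = 3200
    cost = 400 + 400*400 = 160400
step 3: join D via nl_idx
    card(P join D) = 3200*40/(40) = 3200
    cost = 160400 + 3200*6 + 3200 = 182800
step 4: join B via hash
    card(P join B) = 3200*100/(5) = 64000
    cost = 182800 + 2*100*7 + 3200 = 187400

187400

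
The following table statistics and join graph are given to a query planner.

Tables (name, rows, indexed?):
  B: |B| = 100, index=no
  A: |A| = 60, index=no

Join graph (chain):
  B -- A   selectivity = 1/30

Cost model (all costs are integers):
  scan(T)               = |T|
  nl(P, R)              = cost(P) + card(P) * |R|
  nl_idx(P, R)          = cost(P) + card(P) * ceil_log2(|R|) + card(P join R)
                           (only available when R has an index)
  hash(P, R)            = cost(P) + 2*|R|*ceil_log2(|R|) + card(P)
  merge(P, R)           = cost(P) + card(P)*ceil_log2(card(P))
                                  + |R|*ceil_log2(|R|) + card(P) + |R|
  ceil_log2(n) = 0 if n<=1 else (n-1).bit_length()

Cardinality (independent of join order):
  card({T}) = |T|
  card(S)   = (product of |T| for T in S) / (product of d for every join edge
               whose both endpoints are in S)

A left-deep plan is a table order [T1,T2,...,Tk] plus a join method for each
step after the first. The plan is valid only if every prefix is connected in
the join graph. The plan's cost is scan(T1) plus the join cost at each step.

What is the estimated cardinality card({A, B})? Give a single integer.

Tables in S: A(60), B(100)
Edges inside S: B-A(d=30)
numerator = 60 * 100 = 6000
denominator = 30 = 30
card(S) = 6000 / 30 = 200

200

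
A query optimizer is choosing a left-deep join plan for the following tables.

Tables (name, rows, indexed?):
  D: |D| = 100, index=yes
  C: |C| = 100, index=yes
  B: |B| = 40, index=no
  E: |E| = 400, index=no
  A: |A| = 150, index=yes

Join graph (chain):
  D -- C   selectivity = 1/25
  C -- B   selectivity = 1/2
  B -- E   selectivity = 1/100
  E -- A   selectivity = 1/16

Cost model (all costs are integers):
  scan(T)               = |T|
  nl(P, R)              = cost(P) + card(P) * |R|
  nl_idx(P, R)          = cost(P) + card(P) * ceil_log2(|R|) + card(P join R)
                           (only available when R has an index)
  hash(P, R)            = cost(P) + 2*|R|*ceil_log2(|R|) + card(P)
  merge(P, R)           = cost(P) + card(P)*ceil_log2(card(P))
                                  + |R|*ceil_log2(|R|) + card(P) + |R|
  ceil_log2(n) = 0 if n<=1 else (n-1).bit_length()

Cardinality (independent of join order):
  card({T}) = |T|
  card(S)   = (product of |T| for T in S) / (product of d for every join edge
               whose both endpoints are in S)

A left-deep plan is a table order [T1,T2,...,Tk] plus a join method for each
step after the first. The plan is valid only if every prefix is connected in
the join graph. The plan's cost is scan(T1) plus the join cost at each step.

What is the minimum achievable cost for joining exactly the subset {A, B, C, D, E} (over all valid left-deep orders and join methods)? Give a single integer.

46640

Selinger DP over subsets of {A,B,C,D,E}:
  {D}: scan cost=100, card=100
  {C}: scan cost=100, card=100
  {B}: scan cost=40, card=40
  {E}: scan cost=400, card=400
  {A}: scan cost=150, card=150
  {CD}: card=400; try (D,nl_idx)→1200, (C,nl_idx)→1200, (D,hash)→1600, (C,hash)→1600, (D,merge)→1700, (C,merge)→1700 …(+2); best=1200 via (D,nl_idx)
  {BC}: card=2000; try (B,hash)→680, (C,merge)→1120, (B,merge)→1180, (C,hash)→1480, (C,nl_idx)→2320, (C,nl)→4040 …(+1); best=680 via (B,hash)
  {BE}: card=160; try (B,hash)→1280, (E,merge)→4320, (B,merge)→4680, (E,hash)→7280, (E,nl)→16040, (B,nl)→16400; best=1280 via (B,hash)
  {AE}: card=3750; try (A,hash)→3200, (E,merge)→5500, (A,merge)→5750, (A,nl_idx)→7350, (E,hash)→7500, (E,nl)→60150 …(+1); best=3200 via (A,hash)
  {BCD}: card=8000; try (B,hash)→2080, (D,hash)→4080, (B,merge)→5480, (B,nl)→17200, (D,nl_idx)→22680, (D,merge)→25480 …(+1); best=2080 via (B,hash)
  {BCE}: card=8000; try (C,hash)→2840, (C,merge)→3520, (E,hash)→9880, (C,nl_idx)→10400, (C,nl)→17280, (E,merge)→28680 …(+1); best=2840 via (C,hash)
  {ABE}: card=1500; try (A,hash)→3840, (A,nl_idx)→4060, (A,merge)→4070, (B,hash)→7430, (A,nl)→25280, (B,merge)→52230 …(+1); best=3840 via (A,hash)
  {BCDE}: card=32000; try (D,hash)→12240, (E,hash)→17280, (D,nl_idx)→90840, (D,merge)→115640, (E,merge)→118080, (D,nl)→802840 …(+1); best=12240 via (D,hash)
  {ABCE}: card=75000; try (C,hash)→6740, (A,hash)→13240, (C,merge)→22640, (C,nl_idx)→89340, (A,merge)→116190, (A,nl_idx)→141840 …(+2); best=6740 via (C,hash)
  {ABCDE}: card=300000; try (A,hash)→46640, (D,hash)→83140, (A,merge)→525590, (A,nl_idx)→568240, (D,nl_idx)→831740, (D,merge)→1357540 …(+2); best=46640 via (A,hash)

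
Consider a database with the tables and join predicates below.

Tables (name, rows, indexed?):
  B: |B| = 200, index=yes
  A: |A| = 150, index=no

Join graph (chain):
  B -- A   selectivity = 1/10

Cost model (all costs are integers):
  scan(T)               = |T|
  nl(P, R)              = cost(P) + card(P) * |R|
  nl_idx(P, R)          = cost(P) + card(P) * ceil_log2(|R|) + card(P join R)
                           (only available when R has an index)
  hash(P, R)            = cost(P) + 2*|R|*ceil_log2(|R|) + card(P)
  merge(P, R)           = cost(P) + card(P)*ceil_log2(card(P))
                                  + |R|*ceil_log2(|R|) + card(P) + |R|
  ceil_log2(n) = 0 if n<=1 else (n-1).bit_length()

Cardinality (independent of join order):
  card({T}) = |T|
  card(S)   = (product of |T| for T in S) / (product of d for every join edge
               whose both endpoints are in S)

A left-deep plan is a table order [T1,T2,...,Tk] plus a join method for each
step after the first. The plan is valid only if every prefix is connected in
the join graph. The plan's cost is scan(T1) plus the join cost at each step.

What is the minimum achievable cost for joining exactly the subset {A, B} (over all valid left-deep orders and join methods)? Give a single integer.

2800

Selinger DP over subsets of {A,B}:
  {B}: scan cost=200, card=200
  {A}: scan cost=150, card=150
  {AB}: card=3000; try (A,hash)→2800, (B,merge)→3300, (A,merge)→3350, (B,hash)→3500, (B,nl_idx)→4350, (B,nl)→30150 …(+1); best=2800 via (A,hash)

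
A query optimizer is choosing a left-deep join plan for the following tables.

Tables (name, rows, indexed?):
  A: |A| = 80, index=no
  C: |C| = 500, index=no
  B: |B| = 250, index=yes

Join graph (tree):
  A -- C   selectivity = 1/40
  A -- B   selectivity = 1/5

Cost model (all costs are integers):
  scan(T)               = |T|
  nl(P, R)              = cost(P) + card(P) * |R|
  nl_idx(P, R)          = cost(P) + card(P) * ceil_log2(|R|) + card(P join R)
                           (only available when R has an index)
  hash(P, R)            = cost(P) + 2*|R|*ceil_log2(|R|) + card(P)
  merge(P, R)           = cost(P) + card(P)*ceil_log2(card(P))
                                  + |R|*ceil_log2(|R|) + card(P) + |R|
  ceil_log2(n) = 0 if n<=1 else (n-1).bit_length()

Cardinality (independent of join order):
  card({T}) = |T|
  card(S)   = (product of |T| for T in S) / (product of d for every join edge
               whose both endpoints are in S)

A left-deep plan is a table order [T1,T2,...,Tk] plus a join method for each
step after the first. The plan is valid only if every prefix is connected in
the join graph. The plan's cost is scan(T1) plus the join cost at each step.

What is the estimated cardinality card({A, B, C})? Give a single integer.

50000

Tables in S: A(80), B(250), C(500)
Edges inside S: A-C(d=40), A-B(d=5)
numerator = 80 * 250 * 500 = 10000000
denominator = 40 * 5 = 200
card(S) = 10000000 / 200 = 50000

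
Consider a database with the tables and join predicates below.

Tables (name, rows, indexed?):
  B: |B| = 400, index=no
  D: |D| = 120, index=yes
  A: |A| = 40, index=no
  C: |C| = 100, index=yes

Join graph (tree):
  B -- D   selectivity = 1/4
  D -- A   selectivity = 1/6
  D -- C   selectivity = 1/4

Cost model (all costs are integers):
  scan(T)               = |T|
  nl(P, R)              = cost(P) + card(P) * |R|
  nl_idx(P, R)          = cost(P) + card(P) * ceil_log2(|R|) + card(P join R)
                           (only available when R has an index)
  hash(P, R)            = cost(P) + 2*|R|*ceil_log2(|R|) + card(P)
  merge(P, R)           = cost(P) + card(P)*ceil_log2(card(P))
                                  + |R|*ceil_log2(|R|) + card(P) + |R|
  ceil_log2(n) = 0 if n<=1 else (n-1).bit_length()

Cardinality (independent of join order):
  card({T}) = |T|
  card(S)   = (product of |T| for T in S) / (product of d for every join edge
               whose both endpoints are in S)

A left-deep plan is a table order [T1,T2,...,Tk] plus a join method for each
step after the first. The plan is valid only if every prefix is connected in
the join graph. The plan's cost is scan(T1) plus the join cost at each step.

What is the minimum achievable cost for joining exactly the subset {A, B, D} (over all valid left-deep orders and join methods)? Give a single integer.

8720

Selinger DP over subsets of {A,B,D}:
  {B}: scan cost=400, card=400
  {D}: scan cost=120, card=120
  {A}: scan cost=40, card=40
  {BD}: card=12000; try (D,hash)→2480, (B,merge)→5080, (D,merge)→5360, (B,hash)→7440, (D,nl_idx)→15200, (B,nl)→48120 …(+1); best=2480 via (D,hash)
  {AD}: card=800; try (A,hash)→720, (D,nl_idx)→1120, (D,merge)→1280, (A,merge)→1360, (D,hash)→1760, (D,nl)→4840 …(+1); best=720 via (A,hash)
  {ABD}: card=80000; try (B,hash)→8720, (B,merge)→13520, (A,hash)→14960, (A,merge)→182760, (B,nl)→320720, (A,nl)→482480; best=8720 via (B,hash)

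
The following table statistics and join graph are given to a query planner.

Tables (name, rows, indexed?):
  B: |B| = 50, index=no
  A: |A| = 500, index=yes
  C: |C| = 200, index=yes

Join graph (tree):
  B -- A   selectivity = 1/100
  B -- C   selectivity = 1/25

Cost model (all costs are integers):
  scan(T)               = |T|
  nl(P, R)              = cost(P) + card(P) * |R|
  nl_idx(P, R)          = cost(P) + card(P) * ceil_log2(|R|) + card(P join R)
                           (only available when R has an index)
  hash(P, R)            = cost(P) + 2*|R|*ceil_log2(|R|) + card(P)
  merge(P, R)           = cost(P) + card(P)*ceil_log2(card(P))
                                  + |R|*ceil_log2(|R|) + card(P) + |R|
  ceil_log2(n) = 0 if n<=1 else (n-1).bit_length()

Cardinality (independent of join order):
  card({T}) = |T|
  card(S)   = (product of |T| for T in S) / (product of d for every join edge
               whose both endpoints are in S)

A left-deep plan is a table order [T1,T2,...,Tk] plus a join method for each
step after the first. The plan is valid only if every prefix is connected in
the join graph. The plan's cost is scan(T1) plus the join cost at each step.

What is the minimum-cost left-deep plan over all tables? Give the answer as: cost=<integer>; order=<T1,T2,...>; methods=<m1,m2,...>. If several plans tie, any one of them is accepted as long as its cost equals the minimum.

Selinger DP (subsets sized 1..n):
  {B}: scan cost=50, card=50
  {A}: scan cost=500, card=500
  {C}: scan cost=200, card=200
  {AB}: card=250; try (A,nl_idx)→750, (B,hash)→1600, (A,merge)→5400, (B,merge)→5850, (A,hash)→9100, (A,nl)→25050 …(+1); best=750 via (A,nl_idx)
  {BC}: card=400; try (C,nl_idx)→850, (B,hash)→1000, (C,merge)→2200, (B,merge)→2350, (C,hash)→3300, (C,nl)→10050 …(+1); best=850 via (C,nl_idx)
  {ABC}: card=2000; try (C,hash)→4200, (C,nl_idx)→4750, (C,merge)→4800, (A,nl_idx)→6450, (A,merge)→9850, (A,hash)→10250 …(+2); best=4200 via (C,hash)

cost=4200; order=B,A,C; methods=nl_idx,hash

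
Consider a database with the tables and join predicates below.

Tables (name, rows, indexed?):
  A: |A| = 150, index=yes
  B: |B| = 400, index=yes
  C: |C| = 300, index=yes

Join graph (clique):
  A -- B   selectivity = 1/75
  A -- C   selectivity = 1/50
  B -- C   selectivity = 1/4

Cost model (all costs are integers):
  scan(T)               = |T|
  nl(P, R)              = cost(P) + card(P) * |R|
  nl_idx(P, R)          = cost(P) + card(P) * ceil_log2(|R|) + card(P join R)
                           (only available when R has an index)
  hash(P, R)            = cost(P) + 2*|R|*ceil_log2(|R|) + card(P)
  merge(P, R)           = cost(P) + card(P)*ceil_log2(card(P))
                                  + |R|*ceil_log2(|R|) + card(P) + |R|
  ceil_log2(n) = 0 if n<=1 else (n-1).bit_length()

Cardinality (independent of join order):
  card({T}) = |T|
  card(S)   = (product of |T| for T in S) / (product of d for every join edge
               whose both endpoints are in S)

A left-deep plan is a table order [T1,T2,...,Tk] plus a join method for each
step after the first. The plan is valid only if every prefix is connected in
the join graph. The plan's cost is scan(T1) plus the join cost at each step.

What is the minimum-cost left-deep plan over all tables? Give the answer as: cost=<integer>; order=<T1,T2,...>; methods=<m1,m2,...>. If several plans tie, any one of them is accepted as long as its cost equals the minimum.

cost=8500; order=A,B,C; methods=nl_idx,hash

Selinger DP (subsets sized 1..n):
  {A}: scan cost=150, card=150
  {B}: scan cost=400, card=400
  {C}: scan cost=300, card=300
  {AB}: card=800; try (B,nl_idx)→2300, (A,hash)→3200, (A,nl_idx)→4400, (B,merge)→5500, (A,merge)→5750, (B,hash)→7500 …(+2); best=2300 via (B,nl_idx)
  {AC}: card=900; try (C,nl_idx)→2400, (A,hash)→3000, (A,nl_idx)→3600, (C,merge)→4500, (A,merge)→4650, (C,hash)→5700 …(+2); best=2400 via (C,nl_idx)
  {BC}: card=30000; try (C,hash)→6200, (B,merge)→7300, (C,merge)→7400, (B,hash)→7800, (B,nl_idx)→33000, (C,nl_idx)→34000 …(+2); best=6200 via (C,hash)
  {ABC}: card=1200; try (C,hash)→8500, (B,hash)→10500, (C,nl_idx)→10700, (B,nl_idx)→11700, (C,merge)→14100, (B,merge)→16300 …(+6); best=8500 via (C,hash)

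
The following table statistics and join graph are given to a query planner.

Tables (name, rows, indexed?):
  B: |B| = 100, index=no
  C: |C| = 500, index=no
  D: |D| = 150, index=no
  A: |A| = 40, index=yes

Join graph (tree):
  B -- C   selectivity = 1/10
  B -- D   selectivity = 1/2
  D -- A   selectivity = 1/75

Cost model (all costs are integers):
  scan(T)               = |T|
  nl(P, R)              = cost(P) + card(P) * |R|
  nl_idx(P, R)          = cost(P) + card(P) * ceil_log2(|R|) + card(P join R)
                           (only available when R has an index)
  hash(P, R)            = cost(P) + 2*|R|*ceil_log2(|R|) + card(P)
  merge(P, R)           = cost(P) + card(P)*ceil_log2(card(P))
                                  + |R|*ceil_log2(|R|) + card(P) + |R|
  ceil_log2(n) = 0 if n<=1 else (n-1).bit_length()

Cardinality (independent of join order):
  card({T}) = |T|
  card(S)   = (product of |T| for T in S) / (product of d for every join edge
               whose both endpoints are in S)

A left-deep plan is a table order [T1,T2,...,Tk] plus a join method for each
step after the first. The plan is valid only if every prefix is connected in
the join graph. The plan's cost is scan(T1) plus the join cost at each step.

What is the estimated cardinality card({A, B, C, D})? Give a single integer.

200000

Tables in S: A(40), B(100), C(500), D(150)
Edges inside S: B-C(d=10), B-D(d=2), D-A(d=75)
numerator = 40 * 100 * 500 * 150 = 300000000
denominator = 10 * 2 * 75 = 1500
card(S) = 300000000 / 1500 = 200000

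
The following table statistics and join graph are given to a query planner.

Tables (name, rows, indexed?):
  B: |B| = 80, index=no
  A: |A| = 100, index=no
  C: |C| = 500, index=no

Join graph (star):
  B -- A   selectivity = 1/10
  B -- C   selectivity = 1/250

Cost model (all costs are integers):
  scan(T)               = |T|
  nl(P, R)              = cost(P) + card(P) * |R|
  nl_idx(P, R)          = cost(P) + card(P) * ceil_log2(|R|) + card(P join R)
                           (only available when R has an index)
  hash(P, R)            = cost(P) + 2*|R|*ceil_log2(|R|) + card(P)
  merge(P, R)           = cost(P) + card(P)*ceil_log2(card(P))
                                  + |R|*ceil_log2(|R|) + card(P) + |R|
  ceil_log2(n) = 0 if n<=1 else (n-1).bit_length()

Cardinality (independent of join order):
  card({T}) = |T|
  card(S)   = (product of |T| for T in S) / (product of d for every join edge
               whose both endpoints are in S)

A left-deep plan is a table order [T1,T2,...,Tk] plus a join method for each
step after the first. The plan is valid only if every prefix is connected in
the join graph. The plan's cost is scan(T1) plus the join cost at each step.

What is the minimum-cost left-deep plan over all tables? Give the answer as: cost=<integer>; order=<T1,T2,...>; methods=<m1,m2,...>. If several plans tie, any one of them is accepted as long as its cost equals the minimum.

Selinger DP (subsets sized 1..n):
  {B}: scan cost=80, card=80
  {A}: scan cost=100, card=100
  {C}: scan cost=500, card=500
  {AB}: card=800; try (B,hash)→1320, (A,merge)→1520, (B,merge)→1540, (A,hash)→1560, (A,nl)→8080, (B,nl)→8100; best=1320 via (B,hash)
  {BC}: card=160; try (B,hash)→2120, (C,merge)→5720, (B,merge)→6140, (C,hash)→9160, (C,nl)→40080, (B,nl)→40500; best=2120 via (B,hash)
  {ABC}: card=1600; try (A,hash)→3680, (A,merge)→4360, (C,hash)→11120, (C,merge)→15120, (A,nl)→18120, (C,nl)→401320; best=3680 via (A,hash)

cost=3680; order=C,B,A; methods=hash,hash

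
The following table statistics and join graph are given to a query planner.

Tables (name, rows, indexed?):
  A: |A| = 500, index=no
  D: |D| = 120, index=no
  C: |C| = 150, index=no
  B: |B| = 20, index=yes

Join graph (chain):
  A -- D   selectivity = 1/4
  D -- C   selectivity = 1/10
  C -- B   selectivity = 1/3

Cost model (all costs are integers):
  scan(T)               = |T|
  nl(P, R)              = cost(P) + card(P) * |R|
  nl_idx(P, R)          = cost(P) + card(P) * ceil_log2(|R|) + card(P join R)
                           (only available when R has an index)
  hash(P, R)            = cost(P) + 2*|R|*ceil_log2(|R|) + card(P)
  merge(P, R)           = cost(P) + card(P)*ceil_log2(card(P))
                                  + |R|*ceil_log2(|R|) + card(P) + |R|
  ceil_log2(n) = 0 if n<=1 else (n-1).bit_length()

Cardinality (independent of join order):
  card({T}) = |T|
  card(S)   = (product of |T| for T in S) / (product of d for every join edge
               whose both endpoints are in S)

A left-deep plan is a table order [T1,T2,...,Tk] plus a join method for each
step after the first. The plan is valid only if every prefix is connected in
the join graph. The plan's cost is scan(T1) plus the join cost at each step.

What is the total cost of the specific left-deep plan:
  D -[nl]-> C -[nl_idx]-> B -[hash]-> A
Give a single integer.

step 1: scan D: cost=120, card=120
step 2: join C via nl
    card(P join C) = 120*150/(10) = 1800
    cost = 120 + 120*150 = 18120
step 3: join B via nl_idx
    card(P join B) = 1800*20/(3) = 12000
    cost = 18120 + 1800*5 + 12000 = 39120
step 4: join A via hash
    card(P join A) = 12000*500/(4) = 1500000
    cost = 39120 + 2*500*9 + 12000 = 60120

60120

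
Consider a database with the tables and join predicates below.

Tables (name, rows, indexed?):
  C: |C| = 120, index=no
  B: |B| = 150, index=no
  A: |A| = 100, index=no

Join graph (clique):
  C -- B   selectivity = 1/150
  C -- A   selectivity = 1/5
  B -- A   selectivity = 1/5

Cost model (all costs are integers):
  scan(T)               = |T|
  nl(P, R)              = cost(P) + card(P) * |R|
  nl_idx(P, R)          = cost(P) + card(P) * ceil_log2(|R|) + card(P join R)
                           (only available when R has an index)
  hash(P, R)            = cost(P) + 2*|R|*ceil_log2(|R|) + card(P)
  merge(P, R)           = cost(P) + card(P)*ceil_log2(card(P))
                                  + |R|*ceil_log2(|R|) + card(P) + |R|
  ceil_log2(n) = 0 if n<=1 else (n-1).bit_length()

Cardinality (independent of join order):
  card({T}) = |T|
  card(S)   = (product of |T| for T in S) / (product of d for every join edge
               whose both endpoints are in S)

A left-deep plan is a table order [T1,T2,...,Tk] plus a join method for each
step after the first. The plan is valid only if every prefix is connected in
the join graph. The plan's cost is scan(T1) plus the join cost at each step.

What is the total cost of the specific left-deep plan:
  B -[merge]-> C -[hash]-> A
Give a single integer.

3980

step 1: scan B: cost=150, card=150
step 2: join C via merge
    card(P join C) = 150*120/(150) = 120
    cost = 150 + 150*8 + 120*7 + 150 + 120 = 2460
step 3: join A via hash
    card(P join A) = 120*100/(5*5) = 480
    cost = 2460 + 2*100*7 + 120 = 3980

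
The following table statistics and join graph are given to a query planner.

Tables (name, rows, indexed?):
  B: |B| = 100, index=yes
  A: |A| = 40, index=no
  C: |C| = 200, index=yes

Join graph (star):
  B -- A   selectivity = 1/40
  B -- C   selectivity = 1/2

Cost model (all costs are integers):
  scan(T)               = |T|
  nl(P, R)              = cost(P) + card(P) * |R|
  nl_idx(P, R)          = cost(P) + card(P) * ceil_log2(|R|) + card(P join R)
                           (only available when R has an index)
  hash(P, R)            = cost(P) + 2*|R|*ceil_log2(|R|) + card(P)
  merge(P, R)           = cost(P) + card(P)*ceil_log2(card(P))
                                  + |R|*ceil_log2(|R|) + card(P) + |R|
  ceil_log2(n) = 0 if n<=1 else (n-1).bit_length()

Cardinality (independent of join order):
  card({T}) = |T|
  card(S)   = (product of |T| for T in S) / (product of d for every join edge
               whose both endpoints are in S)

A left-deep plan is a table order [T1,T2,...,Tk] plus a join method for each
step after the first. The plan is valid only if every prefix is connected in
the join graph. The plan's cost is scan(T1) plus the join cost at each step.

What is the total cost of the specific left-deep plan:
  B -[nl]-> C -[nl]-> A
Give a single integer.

step 1: scan B: cost=100, card=100
step 2: join C via nl
    card(P join C) = 100*200/(2) = 10000
    cost = 100 + 100*200 = 20100
step 3: join A via nl
    card(P join A) = 10000*40/(40) = 10000
    cost = 20100 + 10000*40 = 420100

420100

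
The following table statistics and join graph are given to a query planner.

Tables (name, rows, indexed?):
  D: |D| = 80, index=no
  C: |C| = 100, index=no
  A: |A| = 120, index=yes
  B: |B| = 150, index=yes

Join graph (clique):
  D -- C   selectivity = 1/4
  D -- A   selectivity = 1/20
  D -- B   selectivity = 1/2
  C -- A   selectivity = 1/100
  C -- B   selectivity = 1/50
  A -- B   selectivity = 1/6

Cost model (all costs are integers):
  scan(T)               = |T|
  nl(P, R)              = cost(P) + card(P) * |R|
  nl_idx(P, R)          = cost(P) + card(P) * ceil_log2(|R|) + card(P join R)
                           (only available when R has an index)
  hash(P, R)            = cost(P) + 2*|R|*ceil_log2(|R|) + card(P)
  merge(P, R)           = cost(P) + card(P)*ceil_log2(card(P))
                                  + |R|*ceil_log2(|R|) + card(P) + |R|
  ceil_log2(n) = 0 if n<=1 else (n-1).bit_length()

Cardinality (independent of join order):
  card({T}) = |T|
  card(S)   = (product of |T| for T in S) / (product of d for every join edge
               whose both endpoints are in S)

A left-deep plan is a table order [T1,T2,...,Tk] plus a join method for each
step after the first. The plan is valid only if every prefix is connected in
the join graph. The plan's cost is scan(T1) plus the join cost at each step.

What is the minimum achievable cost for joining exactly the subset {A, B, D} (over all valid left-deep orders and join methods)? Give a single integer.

4000

Selinger DP over subsets of {A,B,D}:
  {D}: scan cost=80, card=80
  {A}: scan cost=120, card=120
  {B}: scan cost=150, card=150
  {AD}: card=480; try (A,nl_idx)→1120, (D,hash)→1360, (A,merge)→1680, (D,merge)→1720, (A,hash)→1840, (A,nl)→9680 …(+1); best=1120 via (A,nl_idx)
  {BD}: card=6000; try (D,hash)→1420, (B,merge)→2070, (D,merge)→2140, (B,hash)→2560, (B,nl_idx)→6720, (B,nl)→12080 …(+1); best=1420 via (D,hash)
  {AB}: card=3000; try (A,hash)→1980, (B,merge)→2430, (A,merge)→2460, (B,hash)→2640, (B,nl_idx)→4080, (A,nl_idx)→4200 …(+2); best=1980 via (A,hash)
  {ABD}: card=6000; try (B,hash)→4000, (D,hash)→6100, (B,merge)→7270, (A,hash)→9100, (B,nl_idx)→10960, (D,merge)→41620 …(+5); best=4000 via (B,hash)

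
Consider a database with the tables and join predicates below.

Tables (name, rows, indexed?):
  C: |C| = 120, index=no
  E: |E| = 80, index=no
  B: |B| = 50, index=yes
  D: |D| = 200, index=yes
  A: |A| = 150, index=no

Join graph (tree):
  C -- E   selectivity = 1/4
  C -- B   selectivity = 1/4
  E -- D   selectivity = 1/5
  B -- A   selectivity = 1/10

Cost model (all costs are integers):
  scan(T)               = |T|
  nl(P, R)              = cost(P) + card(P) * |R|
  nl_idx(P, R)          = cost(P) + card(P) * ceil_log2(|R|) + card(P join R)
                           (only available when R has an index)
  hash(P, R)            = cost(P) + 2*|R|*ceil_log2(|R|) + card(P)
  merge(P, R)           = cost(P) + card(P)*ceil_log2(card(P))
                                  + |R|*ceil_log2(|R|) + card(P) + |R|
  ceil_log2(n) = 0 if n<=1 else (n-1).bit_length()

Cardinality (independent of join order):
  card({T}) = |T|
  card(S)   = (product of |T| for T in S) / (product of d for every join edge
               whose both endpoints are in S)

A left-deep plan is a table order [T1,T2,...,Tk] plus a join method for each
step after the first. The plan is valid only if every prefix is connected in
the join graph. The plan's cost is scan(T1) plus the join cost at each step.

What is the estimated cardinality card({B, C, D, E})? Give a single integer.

Tables in S: B(50), C(120), D(200), E(80)
Edges inside S: C-E(d=4), C-B(d=4), E-D(d=5)
numerator = 50 * 120 * 200 * 80 = 96000000
denominator = 4 * 4 * 5 = 80
card(S) = 96000000 / 80 = 1200000

1200000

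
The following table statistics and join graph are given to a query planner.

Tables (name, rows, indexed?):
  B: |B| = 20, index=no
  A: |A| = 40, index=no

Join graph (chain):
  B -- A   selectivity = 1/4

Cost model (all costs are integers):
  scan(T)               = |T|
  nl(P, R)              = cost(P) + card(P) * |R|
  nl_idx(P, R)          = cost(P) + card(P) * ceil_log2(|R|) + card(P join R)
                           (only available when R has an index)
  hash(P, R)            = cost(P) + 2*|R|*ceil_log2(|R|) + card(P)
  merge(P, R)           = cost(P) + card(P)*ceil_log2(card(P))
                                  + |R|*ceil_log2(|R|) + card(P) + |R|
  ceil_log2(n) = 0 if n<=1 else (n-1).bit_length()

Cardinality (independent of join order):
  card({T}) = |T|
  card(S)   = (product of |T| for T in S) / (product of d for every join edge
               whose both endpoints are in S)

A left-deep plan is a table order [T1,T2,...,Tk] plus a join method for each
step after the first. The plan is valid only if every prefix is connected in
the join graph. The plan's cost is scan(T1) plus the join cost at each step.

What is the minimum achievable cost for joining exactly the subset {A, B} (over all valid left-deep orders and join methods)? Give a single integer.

280

Selinger DP over subsets of {A,B}:
  {B}: scan cost=20, card=20
  {A}: scan cost=40, card=40
  {AB}: card=200; try (B,hash)→280, (A,merge)→420, (B,merge)→440, (A,hash)→520, (A,nl)→820, (B,nl)→840; best=280 via (B,hash)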